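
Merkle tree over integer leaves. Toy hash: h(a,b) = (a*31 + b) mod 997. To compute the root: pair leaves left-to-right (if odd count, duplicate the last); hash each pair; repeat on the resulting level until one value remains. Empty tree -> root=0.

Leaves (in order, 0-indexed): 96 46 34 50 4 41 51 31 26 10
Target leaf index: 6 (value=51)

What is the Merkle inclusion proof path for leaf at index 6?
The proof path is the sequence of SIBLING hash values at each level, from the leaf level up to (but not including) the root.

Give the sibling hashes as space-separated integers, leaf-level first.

Answer: 31 165 71 98

Derivation:
L0 (leaves): [96, 46, 34, 50, 4, 41, 51, 31, 26, 10], target index=6
L1: h(96,46)=(96*31+46)%997=31 [pair 0] h(34,50)=(34*31+50)%997=107 [pair 1] h(4,41)=(4*31+41)%997=165 [pair 2] h(51,31)=(51*31+31)%997=615 [pair 3] h(26,10)=(26*31+10)%997=816 [pair 4] -> [31, 107, 165, 615, 816]
  Sibling for proof at L0: 31
L2: h(31,107)=(31*31+107)%997=71 [pair 0] h(165,615)=(165*31+615)%997=745 [pair 1] h(816,816)=(816*31+816)%997=190 [pair 2] -> [71, 745, 190]
  Sibling for proof at L1: 165
L3: h(71,745)=(71*31+745)%997=952 [pair 0] h(190,190)=(190*31+190)%997=98 [pair 1] -> [952, 98]
  Sibling for proof at L2: 71
L4: h(952,98)=(952*31+98)%997=697 [pair 0] -> [697]
  Sibling for proof at L3: 98
Root: 697
Proof path (sibling hashes from leaf to root): [31, 165, 71, 98]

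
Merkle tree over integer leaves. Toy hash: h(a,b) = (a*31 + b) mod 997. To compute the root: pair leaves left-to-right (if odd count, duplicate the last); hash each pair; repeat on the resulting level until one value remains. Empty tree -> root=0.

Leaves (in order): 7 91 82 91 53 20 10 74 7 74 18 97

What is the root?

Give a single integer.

Answer: 618

Derivation:
L0: [7, 91, 82, 91, 53, 20, 10, 74, 7, 74, 18, 97]
L1: h(7,91)=(7*31+91)%997=308 h(82,91)=(82*31+91)%997=639 h(53,20)=(53*31+20)%997=666 h(10,74)=(10*31+74)%997=384 h(7,74)=(7*31+74)%997=291 h(18,97)=(18*31+97)%997=655 -> [308, 639, 666, 384, 291, 655]
L2: h(308,639)=(308*31+639)%997=217 h(666,384)=(666*31+384)%997=93 h(291,655)=(291*31+655)%997=703 -> [217, 93, 703]
L3: h(217,93)=(217*31+93)%997=838 h(703,703)=(703*31+703)%997=562 -> [838, 562]
L4: h(838,562)=(838*31+562)%997=618 -> [618]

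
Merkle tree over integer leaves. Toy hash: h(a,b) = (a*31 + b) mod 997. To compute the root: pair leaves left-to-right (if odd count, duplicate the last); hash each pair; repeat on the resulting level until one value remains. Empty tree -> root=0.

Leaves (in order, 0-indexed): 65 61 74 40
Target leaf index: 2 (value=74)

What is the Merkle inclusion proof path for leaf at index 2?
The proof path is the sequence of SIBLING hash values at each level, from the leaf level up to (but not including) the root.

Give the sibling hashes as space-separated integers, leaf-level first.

Answer: 40 82

Derivation:
L0 (leaves): [65, 61, 74, 40], target index=2
L1: h(65,61)=(65*31+61)%997=82 [pair 0] h(74,40)=(74*31+40)%997=340 [pair 1] -> [82, 340]
  Sibling for proof at L0: 40
L2: h(82,340)=(82*31+340)%997=888 [pair 0] -> [888]
  Sibling for proof at L1: 82
Root: 888
Proof path (sibling hashes from leaf to root): [40, 82]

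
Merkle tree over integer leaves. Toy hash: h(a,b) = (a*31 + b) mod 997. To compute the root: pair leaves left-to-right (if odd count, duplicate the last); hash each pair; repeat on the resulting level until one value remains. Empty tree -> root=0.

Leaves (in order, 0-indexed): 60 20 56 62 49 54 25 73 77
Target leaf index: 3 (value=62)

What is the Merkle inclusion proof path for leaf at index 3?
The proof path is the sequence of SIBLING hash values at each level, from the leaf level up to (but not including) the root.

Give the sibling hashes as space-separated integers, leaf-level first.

L0 (leaves): [60, 20, 56, 62, 49, 54, 25, 73, 77], target index=3
L1: h(60,20)=(60*31+20)%997=883 [pair 0] h(56,62)=(56*31+62)%997=801 [pair 1] h(49,54)=(49*31+54)%997=576 [pair 2] h(25,73)=(25*31+73)%997=848 [pair 3] h(77,77)=(77*31+77)%997=470 [pair 4] -> [883, 801, 576, 848, 470]
  Sibling for proof at L0: 56
L2: h(883,801)=(883*31+801)%997=258 [pair 0] h(576,848)=(576*31+848)%997=758 [pair 1] h(470,470)=(470*31+470)%997=85 [pair 2] -> [258, 758, 85]
  Sibling for proof at L1: 883
L3: h(258,758)=(258*31+758)%997=780 [pair 0] h(85,85)=(85*31+85)%997=726 [pair 1] -> [780, 726]
  Sibling for proof at L2: 758
L4: h(780,726)=(780*31+726)%997=978 [pair 0] -> [978]
  Sibling for proof at L3: 726
Root: 978
Proof path (sibling hashes from leaf to root): [56, 883, 758, 726]

Answer: 56 883 758 726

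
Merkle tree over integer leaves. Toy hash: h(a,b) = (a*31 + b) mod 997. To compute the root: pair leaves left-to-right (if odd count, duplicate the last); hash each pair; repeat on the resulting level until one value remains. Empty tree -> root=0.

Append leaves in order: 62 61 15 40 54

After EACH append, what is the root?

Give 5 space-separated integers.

After append 62 (leaves=[62]):
  L0: [62]
  root=62
After append 61 (leaves=[62, 61]):
  L0: [62, 61]
  L1: h(62,61)=(62*31+61)%997=986 -> [986]
  root=986
After append 15 (leaves=[62, 61, 15]):
  L0: [62, 61, 15]
  L1: h(62,61)=(62*31+61)%997=986 h(15,15)=(15*31+15)%997=480 -> [986, 480]
  L2: h(986,480)=(986*31+480)%997=139 -> [139]
  root=139
After append 40 (leaves=[62, 61, 15, 40]):
  L0: [62, 61, 15, 40]
  L1: h(62,61)=(62*31+61)%997=986 h(15,40)=(15*31+40)%997=505 -> [986, 505]
  L2: h(986,505)=(986*31+505)%997=164 -> [164]
  root=164
After append 54 (leaves=[62, 61, 15, 40, 54]):
  L0: [62, 61, 15, 40, 54]
  L1: h(62,61)=(62*31+61)%997=986 h(15,40)=(15*31+40)%997=505 h(54,54)=(54*31+54)%997=731 -> [986, 505, 731]
  L2: h(986,505)=(986*31+505)%997=164 h(731,731)=(731*31+731)%997=461 -> [164, 461]
  L3: h(164,461)=(164*31+461)%997=560 -> [560]
  root=560

Answer: 62 986 139 164 560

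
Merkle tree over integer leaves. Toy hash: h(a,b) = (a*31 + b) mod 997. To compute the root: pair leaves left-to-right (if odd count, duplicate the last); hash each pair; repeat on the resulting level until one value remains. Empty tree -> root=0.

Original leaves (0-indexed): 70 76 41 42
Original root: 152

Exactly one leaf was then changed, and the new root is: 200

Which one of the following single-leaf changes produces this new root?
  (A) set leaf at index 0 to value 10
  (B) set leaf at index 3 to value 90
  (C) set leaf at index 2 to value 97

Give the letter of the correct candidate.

Original leaves: [70, 76, 41, 42]
Target new root: 200
Try each candidate change and compute the resulting root:
Candidate A: set leaf[0] = 10 -> leaves = [10, 76, 41, 42]
  L0: [10, 76, 41, 42]
  L1: h(10,76)=(10*31+76)%997=386 h(41,42)=(41*31+42)%997=316 -> [386, 316]
  L2: h(386,316)=(386*31+316)%997=318 -> [318]
  root = 318 != target 200
Candidate B: set leaf[3] = 90 -> leaves = [70, 76, 41, 90]
  L0: [70, 76, 41, 90]
  L1: h(70,76)=(70*31+76)%997=252 h(41,90)=(41*31+90)%997=364 -> [252, 364]
  L2: h(252,364)=(252*31+364)%997=200 -> [200]
  root = 200 == target 200  ** MATCH **
Candidate C: set leaf[2] = 97 -> leaves = [70, 76, 97, 42]
  L0: [70, 76, 97, 42]
  L1: h(70,76)=(70*31+76)%997=252 h(97,42)=(97*31+42)%997=58 -> [252, 58]
  L2: h(252,58)=(252*31+58)%997=891 -> [891]
  root = 891 != target 200
Candidate B produces the target root.

Answer: B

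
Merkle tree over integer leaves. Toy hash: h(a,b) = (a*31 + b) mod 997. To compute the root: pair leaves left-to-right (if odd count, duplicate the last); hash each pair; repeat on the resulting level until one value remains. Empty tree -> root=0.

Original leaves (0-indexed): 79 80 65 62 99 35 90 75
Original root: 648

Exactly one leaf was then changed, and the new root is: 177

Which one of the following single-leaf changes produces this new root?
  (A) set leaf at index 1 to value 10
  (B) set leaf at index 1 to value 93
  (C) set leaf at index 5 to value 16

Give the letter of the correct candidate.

Original leaves: [79, 80, 65, 62, 99, 35, 90, 75]
Target new root: 177
Try each candidate change and compute the resulting root:
Candidate A: set leaf[1] = 10 -> leaves = [79, 10, 65, 62, 99, 35, 90, 75]
  L0: [79, 10, 65, 62, 99, 35, 90, 75]
  L1: h(79,10)=(79*31+10)%997=465 h(65,62)=(65*31+62)%997=83 h(99,35)=(99*31+35)%997=113 h(90,75)=(90*31+75)%997=871 -> [465, 83, 113, 871]
  L2: h(465,83)=(465*31+83)%997=540 h(113,871)=(113*31+871)%997=386 -> [540, 386]
  L3: h(540,386)=(540*31+386)%997=177 -> [177]
  root = 177 == target 177  ** MATCH **
Candidate B: set leaf[1] = 93 -> leaves = [79, 93, 65, 62, 99, 35, 90, 75]
  L0: [79, 93, 65, 62, 99, 35, 90, 75]
  L1: h(79,93)=(79*31+93)%997=548 h(65,62)=(65*31+62)%997=83 h(99,35)=(99*31+35)%997=113 h(90,75)=(90*31+75)%997=871 -> [548, 83, 113, 871]
  L2: h(548,83)=(548*31+83)%997=122 h(113,871)=(113*31+871)%997=386 -> [122, 386]
  L3: h(122,386)=(122*31+386)%997=180 -> [180]
  root = 180 != target 177
Candidate C: set leaf[5] = 16 -> leaves = [79, 80, 65, 62, 99, 16, 90, 75]
  L0: [79, 80, 65, 62, 99, 16, 90, 75]
  L1: h(79,80)=(79*31+80)%997=535 h(65,62)=(65*31+62)%997=83 h(99,16)=(99*31+16)%997=94 h(90,75)=(90*31+75)%997=871 -> [535, 83, 94, 871]
  L2: h(535,83)=(535*31+83)%997=716 h(94,871)=(94*31+871)%997=794 -> [716, 794]
  L3: h(716,794)=(716*31+794)%997=59 -> [59]
  root = 59 != target 177
Candidate A produces the target root.

Answer: A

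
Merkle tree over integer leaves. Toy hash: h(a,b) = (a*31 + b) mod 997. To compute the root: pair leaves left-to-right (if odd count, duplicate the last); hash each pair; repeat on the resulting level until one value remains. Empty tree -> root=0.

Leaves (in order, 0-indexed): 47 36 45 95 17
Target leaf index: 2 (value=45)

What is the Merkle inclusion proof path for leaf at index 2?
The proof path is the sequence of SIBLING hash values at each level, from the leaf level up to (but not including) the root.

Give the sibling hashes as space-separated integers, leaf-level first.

Answer: 95 496 459

Derivation:
L0 (leaves): [47, 36, 45, 95, 17], target index=2
L1: h(47,36)=(47*31+36)%997=496 [pair 0] h(45,95)=(45*31+95)%997=493 [pair 1] h(17,17)=(17*31+17)%997=544 [pair 2] -> [496, 493, 544]
  Sibling for proof at L0: 95
L2: h(496,493)=(496*31+493)%997=914 [pair 0] h(544,544)=(544*31+544)%997=459 [pair 1] -> [914, 459]
  Sibling for proof at L1: 496
L3: h(914,459)=(914*31+459)%997=877 [pair 0] -> [877]
  Sibling for proof at L2: 459
Root: 877
Proof path (sibling hashes from leaf to root): [95, 496, 459]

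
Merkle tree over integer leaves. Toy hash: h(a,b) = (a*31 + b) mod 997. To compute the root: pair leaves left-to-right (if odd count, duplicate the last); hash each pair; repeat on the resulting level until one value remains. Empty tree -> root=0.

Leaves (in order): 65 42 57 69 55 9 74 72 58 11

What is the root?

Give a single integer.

Answer: 850

Derivation:
L0: [65, 42, 57, 69, 55, 9, 74, 72, 58, 11]
L1: h(65,42)=(65*31+42)%997=63 h(57,69)=(57*31+69)%997=839 h(55,9)=(55*31+9)%997=717 h(74,72)=(74*31+72)%997=372 h(58,11)=(58*31+11)%997=812 -> [63, 839, 717, 372, 812]
L2: h(63,839)=(63*31+839)%997=798 h(717,372)=(717*31+372)%997=665 h(812,812)=(812*31+812)%997=62 -> [798, 665, 62]
L3: h(798,665)=(798*31+665)%997=478 h(62,62)=(62*31+62)%997=987 -> [478, 987]
L4: h(478,987)=(478*31+987)%997=850 -> [850]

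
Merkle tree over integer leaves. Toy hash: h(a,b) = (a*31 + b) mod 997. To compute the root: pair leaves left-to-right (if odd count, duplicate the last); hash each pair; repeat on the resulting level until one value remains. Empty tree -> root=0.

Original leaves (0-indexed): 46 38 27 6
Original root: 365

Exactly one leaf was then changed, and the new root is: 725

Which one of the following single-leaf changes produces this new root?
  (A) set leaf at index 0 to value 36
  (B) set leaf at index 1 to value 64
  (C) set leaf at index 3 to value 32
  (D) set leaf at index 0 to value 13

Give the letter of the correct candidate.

Original leaves: [46, 38, 27, 6]
Target new root: 725
Try each candidate change and compute the resulting root:
Candidate A: set leaf[0] = 36 -> leaves = [36, 38, 27, 6]
  L0: [36, 38, 27, 6]
  L1: h(36,38)=(36*31+38)%997=157 h(27,6)=(27*31+6)%997=843 -> [157, 843]
  L2: h(157,843)=(157*31+843)%997=725 -> [725]
  root = 725 == target 725  ** MATCH **
Candidate B: set leaf[1] = 64 -> leaves = [46, 64, 27, 6]
  L0: [46, 64, 27, 6]
  L1: h(46,64)=(46*31+64)%997=493 h(27,6)=(27*31+6)%997=843 -> [493, 843]
  L2: h(493,843)=(493*31+843)%997=174 -> [174]
  root = 174 != target 725
Candidate C: set leaf[3] = 32 -> leaves = [46, 38, 27, 32]
  L0: [46, 38, 27, 32]
  L1: h(46,38)=(46*31+38)%997=467 h(27,32)=(27*31+32)%997=869 -> [467, 869]
  L2: h(467,869)=(467*31+869)%997=391 -> [391]
  root = 391 != target 725
Candidate D: set leaf[0] = 13 -> leaves = [13, 38, 27, 6]
  L0: [13, 38, 27, 6]
  L1: h(13,38)=(13*31+38)%997=441 h(27,6)=(27*31+6)%997=843 -> [441, 843]
  L2: h(441,843)=(441*31+843)%997=556 -> [556]
  root = 556 != target 725
Candidate A produces the target root.

Answer: A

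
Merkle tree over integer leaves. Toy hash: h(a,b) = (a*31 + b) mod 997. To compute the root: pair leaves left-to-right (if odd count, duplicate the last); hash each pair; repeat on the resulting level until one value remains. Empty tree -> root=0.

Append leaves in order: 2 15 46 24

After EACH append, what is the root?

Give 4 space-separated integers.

Answer: 2 77 868 846

Derivation:
After append 2 (leaves=[2]):
  L0: [2]
  root=2
After append 15 (leaves=[2, 15]):
  L0: [2, 15]
  L1: h(2,15)=(2*31+15)%997=77 -> [77]
  root=77
After append 46 (leaves=[2, 15, 46]):
  L0: [2, 15, 46]
  L1: h(2,15)=(2*31+15)%997=77 h(46,46)=(46*31+46)%997=475 -> [77, 475]
  L2: h(77,475)=(77*31+475)%997=868 -> [868]
  root=868
After append 24 (leaves=[2, 15, 46, 24]):
  L0: [2, 15, 46, 24]
  L1: h(2,15)=(2*31+15)%997=77 h(46,24)=(46*31+24)%997=453 -> [77, 453]
  L2: h(77,453)=(77*31+453)%997=846 -> [846]
  root=846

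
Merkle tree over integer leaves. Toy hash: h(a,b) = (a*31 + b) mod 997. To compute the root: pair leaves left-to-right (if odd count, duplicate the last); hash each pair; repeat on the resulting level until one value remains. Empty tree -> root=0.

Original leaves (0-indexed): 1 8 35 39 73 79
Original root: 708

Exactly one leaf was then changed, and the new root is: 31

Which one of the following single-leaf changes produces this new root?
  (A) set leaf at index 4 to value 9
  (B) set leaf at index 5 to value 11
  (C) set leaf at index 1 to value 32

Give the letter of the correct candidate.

Original leaves: [1, 8, 35, 39, 73, 79]
Target new root: 31
Try each candidate change and compute the resulting root:
Candidate A: set leaf[4] = 9 -> leaves = [1, 8, 35, 39, 9, 79]
  L0: [1, 8, 35, 39, 9, 79]
  L1: h(1,8)=(1*31+8)%997=39 h(35,39)=(35*31+39)%997=127 h(9,79)=(9*31+79)%997=358 -> [39, 127, 358]
  L2: h(39,127)=(39*31+127)%997=339 h(358,358)=(358*31+358)%997=489 -> [339, 489]
  L3: h(339,489)=(339*31+489)%997=31 -> [31]
  root = 31 == target 31  ** MATCH **
Candidate B: set leaf[5] = 11 -> leaves = [1, 8, 35, 39, 73, 11]
  L0: [1, 8, 35, 39, 73, 11]
  L1: h(1,8)=(1*31+8)%997=39 h(35,39)=(35*31+39)%997=127 h(73,11)=(73*31+11)%997=280 -> [39, 127, 280]
  L2: h(39,127)=(39*31+127)%997=339 h(280,280)=(280*31+280)%997=984 -> [339, 984]
  L3: h(339,984)=(339*31+984)%997=526 -> [526]
  root = 526 != target 31
Candidate C: set leaf[1] = 32 -> leaves = [1, 32, 35, 39, 73, 79]
  L0: [1, 32, 35, 39, 73, 79]
  L1: h(1,32)=(1*31+32)%997=63 h(35,39)=(35*31+39)%997=127 h(73,79)=(73*31+79)%997=348 -> [63, 127, 348]
  L2: h(63,127)=(63*31+127)%997=86 h(348,348)=(348*31+348)%997=169 -> [86, 169]
  L3: h(86,169)=(86*31+169)%997=841 -> [841]
  root = 841 != target 31
Candidate A produces the target root.

Answer: A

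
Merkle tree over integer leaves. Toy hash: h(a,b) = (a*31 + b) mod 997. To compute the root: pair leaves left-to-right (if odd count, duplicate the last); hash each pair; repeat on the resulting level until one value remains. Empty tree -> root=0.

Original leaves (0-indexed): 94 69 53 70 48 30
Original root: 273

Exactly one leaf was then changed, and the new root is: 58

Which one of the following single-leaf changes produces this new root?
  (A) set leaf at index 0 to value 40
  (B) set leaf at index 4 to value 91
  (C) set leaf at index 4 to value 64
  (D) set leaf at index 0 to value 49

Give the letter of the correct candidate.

Original leaves: [94, 69, 53, 70, 48, 30]
Target new root: 58
Try each candidate change and compute the resulting root:
Candidate A: set leaf[0] = 40 -> leaves = [40, 69, 53, 70, 48, 30]
  L0: [40, 69, 53, 70, 48, 30]
  L1: h(40,69)=(40*31+69)%997=312 h(53,70)=(53*31+70)%997=716 h(48,30)=(48*31+30)%997=521 -> [312, 716, 521]
  L2: h(312,716)=(312*31+716)%997=418 h(521,521)=(521*31+521)%997=720 -> [418, 720]
  L3: h(418,720)=(418*31+720)%997=717 -> [717]
  root = 717 != target 58
Candidate B: set leaf[4] = 91 -> leaves = [94, 69, 53, 70, 91, 30]
  L0: [94, 69, 53, 70, 91, 30]
  L1: h(94,69)=(94*31+69)%997=989 h(53,70)=(53*31+70)%997=716 h(91,30)=(91*31+30)%997=857 -> [989, 716, 857]
  L2: h(989,716)=(989*31+716)%997=468 h(857,857)=(857*31+857)%997=505 -> [468, 505]
  L3: h(468,505)=(468*31+505)%997=58 -> [58]
  root = 58 == target 58  ** MATCH **
Candidate C: set leaf[4] = 64 -> leaves = [94, 69, 53, 70, 64, 30]
  L0: [94, 69, 53, 70, 64, 30]
  L1: h(94,69)=(94*31+69)%997=989 h(53,70)=(53*31+70)%997=716 h(64,30)=(64*31+30)%997=20 -> [989, 716, 20]
  L2: h(989,716)=(989*31+716)%997=468 h(20,20)=(20*31+20)%997=640 -> [468, 640]
  L3: h(468,640)=(468*31+640)%997=193 -> [193]
  root = 193 != target 58
Candidate D: set leaf[0] = 49 -> leaves = [49, 69, 53, 70, 48, 30]
  L0: [49, 69, 53, 70, 48, 30]
  L1: h(49,69)=(49*31+69)%997=591 h(53,70)=(53*31+70)%997=716 h(48,30)=(48*31+30)%997=521 -> [591, 716, 521]
  L2: h(591,716)=(591*31+716)%997=94 h(521,521)=(521*31+521)%997=720 -> [94, 720]
  L3: h(94,720)=(94*31+720)%997=643 -> [643]
  root = 643 != target 58
Candidate B produces the target root.

Answer: B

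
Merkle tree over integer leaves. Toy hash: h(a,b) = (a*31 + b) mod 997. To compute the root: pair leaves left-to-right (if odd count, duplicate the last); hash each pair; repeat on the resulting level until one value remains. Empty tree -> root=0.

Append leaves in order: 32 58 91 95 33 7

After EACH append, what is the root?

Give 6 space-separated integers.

Answer: 32 53 567 571 646 811

Derivation:
After append 32 (leaves=[32]):
  L0: [32]
  root=32
After append 58 (leaves=[32, 58]):
  L0: [32, 58]
  L1: h(32,58)=(32*31+58)%997=53 -> [53]
  root=53
After append 91 (leaves=[32, 58, 91]):
  L0: [32, 58, 91]
  L1: h(32,58)=(32*31+58)%997=53 h(91,91)=(91*31+91)%997=918 -> [53, 918]
  L2: h(53,918)=(53*31+918)%997=567 -> [567]
  root=567
After append 95 (leaves=[32, 58, 91, 95]):
  L0: [32, 58, 91, 95]
  L1: h(32,58)=(32*31+58)%997=53 h(91,95)=(91*31+95)%997=922 -> [53, 922]
  L2: h(53,922)=(53*31+922)%997=571 -> [571]
  root=571
After append 33 (leaves=[32, 58, 91, 95, 33]):
  L0: [32, 58, 91, 95, 33]
  L1: h(32,58)=(32*31+58)%997=53 h(91,95)=(91*31+95)%997=922 h(33,33)=(33*31+33)%997=59 -> [53, 922, 59]
  L2: h(53,922)=(53*31+922)%997=571 h(59,59)=(59*31+59)%997=891 -> [571, 891]
  L3: h(571,891)=(571*31+891)%997=646 -> [646]
  root=646
After append 7 (leaves=[32, 58, 91, 95, 33, 7]):
  L0: [32, 58, 91, 95, 33, 7]
  L1: h(32,58)=(32*31+58)%997=53 h(91,95)=(91*31+95)%997=922 h(33,7)=(33*31+7)%997=33 -> [53, 922, 33]
  L2: h(53,922)=(53*31+922)%997=571 h(33,33)=(33*31+33)%997=59 -> [571, 59]
  L3: h(571,59)=(571*31+59)%997=811 -> [811]
  root=811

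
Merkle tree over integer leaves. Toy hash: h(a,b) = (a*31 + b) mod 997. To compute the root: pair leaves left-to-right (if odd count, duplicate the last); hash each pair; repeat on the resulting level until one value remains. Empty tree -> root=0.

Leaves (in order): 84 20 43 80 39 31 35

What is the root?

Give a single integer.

Answer: 863

Derivation:
L0: [84, 20, 43, 80, 39, 31, 35]
L1: h(84,20)=(84*31+20)%997=630 h(43,80)=(43*31+80)%997=416 h(39,31)=(39*31+31)%997=243 h(35,35)=(35*31+35)%997=123 -> [630, 416, 243, 123]
L2: h(630,416)=(630*31+416)%997=6 h(243,123)=(243*31+123)%997=677 -> [6, 677]
L3: h(6,677)=(6*31+677)%997=863 -> [863]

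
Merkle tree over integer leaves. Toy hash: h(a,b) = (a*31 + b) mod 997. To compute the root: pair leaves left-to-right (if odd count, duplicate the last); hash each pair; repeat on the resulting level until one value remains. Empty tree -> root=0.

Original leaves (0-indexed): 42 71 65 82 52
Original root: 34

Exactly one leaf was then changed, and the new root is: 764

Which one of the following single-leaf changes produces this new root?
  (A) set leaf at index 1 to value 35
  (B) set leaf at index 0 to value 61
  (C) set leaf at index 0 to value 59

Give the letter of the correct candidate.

Original leaves: [42, 71, 65, 82, 52]
Target new root: 764
Try each candidate change and compute the resulting root:
Candidate A: set leaf[1] = 35 -> leaves = [42, 35, 65, 82, 52]
  L0: [42, 35, 65, 82, 52]
  L1: h(42,35)=(42*31+35)%997=340 h(65,82)=(65*31+82)%997=103 h(52,52)=(52*31+52)%997=667 -> [340, 103, 667]
  L2: h(340,103)=(340*31+103)%997=673 h(667,667)=(667*31+667)%997=407 -> [673, 407]
  L3: h(673,407)=(673*31+407)%997=333 -> [333]
  root = 333 != target 764
Candidate B: set leaf[0] = 61 -> leaves = [61, 71, 65, 82, 52]
  L0: [61, 71, 65, 82, 52]
  L1: h(61,71)=(61*31+71)%997=965 h(65,82)=(65*31+82)%997=103 h(52,52)=(52*31+52)%997=667 -> [965, 103, 667]
  L2: h(965,103)=(965*31+103)%997=108 h(667,667)=(667*31+667)%997=407 -> [108, 407]
  L3: h(108,407)=(108*31+407)%997=764 -> [764]
  root = 764 == target 764  ** MATCH **
Candidate C: set leaf[0] = 59 -> leaves = [59, 71, 65, 82, 52]
  L0: [59, 71, 65, 82, 52]
  L1: h(59,71)=(59*31+71)%997=903 h(65,82)=(65*31+82)%997=103 h(52,52)=(52*31+52)%997=667 -> [903, 103, 667]
  L2: h(903,103)=(903*31+103)%997=180 h(667,667)=(667*31+667)%997=407 -> [180, 407]
  L3: h(180,407)=(180*31+407)%997=5 -> [5]
  root = 5 != target 764
Candidate B produces the target root.

Answer: B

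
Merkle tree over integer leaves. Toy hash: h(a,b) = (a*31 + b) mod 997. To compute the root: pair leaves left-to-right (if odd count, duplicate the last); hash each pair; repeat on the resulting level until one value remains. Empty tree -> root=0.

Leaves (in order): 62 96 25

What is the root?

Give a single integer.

L0: [62, 96, 25]
L1: h(62,96)=(62*31+96)%997=24 h(25,25)=(25*31+25)%997=800 -> [24, 800]
L2: h(24,800)=(24*31+800)%997=547 -> [547]

Answer: 547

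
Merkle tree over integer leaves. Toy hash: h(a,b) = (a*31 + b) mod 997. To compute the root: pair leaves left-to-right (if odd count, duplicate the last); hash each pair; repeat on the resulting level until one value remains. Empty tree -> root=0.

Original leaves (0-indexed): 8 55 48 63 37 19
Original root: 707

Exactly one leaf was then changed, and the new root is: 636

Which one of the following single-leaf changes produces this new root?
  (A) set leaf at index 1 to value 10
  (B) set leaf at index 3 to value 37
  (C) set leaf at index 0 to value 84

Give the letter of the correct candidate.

Original leaves: [8, 55, 48, 63, 37, 19]
Target new root: 636
Try each candidate change and compute the resulting root:
Candidate A: set leaf[1] = 10 -> leaves = [8, 10, 48, 63, 37, 19]
  L0: [8, 10, 48, 63, 37, 19]
  L1: h(8,10)=(8*31+10)%997=258 h(48,63)=(48*31+63)%997=554 h(37,19)=(37*31+19)%997=169 -> [258, 554, 169]
  L2: h(258,554)=(258*31+554)%997=576 h(169,169)=(169*31+169)%997=423 -> [576, 423]
  L3: h(576,423)=(576*31+423)%997=333 -> [333]
  root = 333 != target 636
Candidate B: set leaf[3] = 37 -> leaves = [8, 55, 48, 37, 37, 19]
  L0: [8, 55, 48, 37, 37, 19]
  L1: h(8,55)=(8*31+55)%997=303 h(48,37)=(48*31+37)%997=528 h(37,19)=(37*31+19)%997=169 -> [303, 528, 169]
  L2: h(303,528)=(303*31+528)%997=948 h(169,169)=(169*31+169)%997=423 -> [948, 423]
  L3: h(948,423)=(948*31+423)%997=898 -> [898]
  root = 898 != target 636
Candidate C: set leaf[0] = 84 -> leaves = [84, 55, 48, 63, 37, 19]
  L0: [84, 55, 48, 63, 37, 19]
  L1: h(84,55)=(84*31+55)%997=665 h(48,63)=(48*31+63)%997=554 h(37,19)=(37*31+19)%997=169 -> [665, 554, 169]
  L2: h(665,554)=(665*31+554)%997=232 h(169,169)=(169*31+169)%997=423 -> [232, 423]
  L3: h(232,423)=(232*31+423)%997=636 -> [636]
  root = 636 == target 636  ** MATCH **
Candidate C produces the target root.

Answer: C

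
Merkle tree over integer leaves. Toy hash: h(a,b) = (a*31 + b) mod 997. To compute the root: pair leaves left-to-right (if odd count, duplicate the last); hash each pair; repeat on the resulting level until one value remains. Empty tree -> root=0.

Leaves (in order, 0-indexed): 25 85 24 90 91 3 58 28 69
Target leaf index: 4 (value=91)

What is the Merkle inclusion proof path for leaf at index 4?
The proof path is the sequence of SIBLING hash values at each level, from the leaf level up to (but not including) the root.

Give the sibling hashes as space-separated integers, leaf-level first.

L0 (leaves): [25, 85, 24, 90, 91, 3, 58, 28, 69], target index=4
L1: h(25,85)=(25*31+85)%997=860 [pair 0] h(24,90)=(24*31+90)%997=834 [pair 1] h(91,3)=(91*31+3)%997=830 [pair 2] h(58,28)=(58*31+28)%997=829 [pair 3] h(69,69)=(69*31+69)%997=214 [pair 4] -> [860, 834, 830, 829, 214]
  Sibling for proof at L0: 3
L2: h(860,834)=(860*31+834)%997=575 [pair 0] h(830,829)=(830*31+829)%997=637 [pair 1] h(214,214)=(214*31+214)%997=866 [pair 2] -> [575, 637, 866]
  Sibling for proof at L1: 829
L3: h(575,637)=(575*31+637)%997=516 [pair 0] h(866,866)=(866*31+866)%997=793 [pair 1] -> [516, 793]
  Sibling for proof at L2: 575
L4: h(516,793)=(516*31+793)%997=837 [pair 0] -> [837]
  Sibling for proof at L3: 793
Root: 837
Proof path (sibling hashes from leaf to root): [3, 829, 575, 793]

Answer: 3 829 575 793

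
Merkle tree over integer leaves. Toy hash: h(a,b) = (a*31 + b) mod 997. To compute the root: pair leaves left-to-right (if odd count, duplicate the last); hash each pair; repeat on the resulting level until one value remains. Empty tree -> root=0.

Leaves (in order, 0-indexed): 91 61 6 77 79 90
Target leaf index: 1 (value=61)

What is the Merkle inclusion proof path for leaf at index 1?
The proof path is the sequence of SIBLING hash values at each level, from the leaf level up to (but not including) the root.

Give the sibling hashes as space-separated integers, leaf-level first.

Answer: 91 263 491

Derivation:
L0 (leaves): [91, 61, 6, 77, 79, 90], target index=1
L1: h(91,61)=(91*31+61)%997=888 [pair 0] h(6,77)=(6*31+77)%997=263 [pair 1] h(79,90)=(79*31+90)%997=545 [pair 2] -> [888, 263, 545]
  Sibling for proof at L0: 91
L2: h(888,263)=(888*31+263)%997=872 [pair 0] h(545,545)=(545*31+545)%997=491 [pair 1] -> [872, 491]
  Sibling for proof at L1: 263
L3: h(872,491)=(872*31+491)%997=604 [pair 0] -> [604]
  Sibling for proof at L2: 491
Root: 604
Proof path (sibling hashes from leaf to root): [91, 263, 491]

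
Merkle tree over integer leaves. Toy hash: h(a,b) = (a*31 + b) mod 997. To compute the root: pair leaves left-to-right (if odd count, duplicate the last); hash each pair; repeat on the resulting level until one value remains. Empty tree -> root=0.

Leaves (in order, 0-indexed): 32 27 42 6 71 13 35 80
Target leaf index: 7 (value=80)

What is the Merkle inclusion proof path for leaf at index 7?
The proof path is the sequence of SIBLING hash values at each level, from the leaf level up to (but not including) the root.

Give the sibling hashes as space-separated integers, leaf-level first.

Answer: 35 220 993

Derivation:
L0 (leaves): [32, 27, 42, 6, 71, 13, 35, 80], target index=7
L1: h(32,27)=(32*31+27)%997=22 [pair 0] h(42,6)=(42*31+6)%997=311 [pair 1] h(71,13)=(71*31+13)%997=220 [pair 2] h(35,80)=(35*31+80)%997=168 [pair 3] -> [22, 311, 220, 168]
  Sibling for proof at L0: 35
L2: h(22,311)=(22*31+311)%997=993 [pair 0] h(220,168)=(220*31+168)%997=9 [pair 1] -> [993, 9]
  Sibling for proof at L1: 220
L3: h(993,9)=(993*31+9)%997=882 [pair 0] -> [882]
  Sibling for proof at L2: 993
Root: 882
Proof path (sibling hashes from leaf to root): [35, 220, 993]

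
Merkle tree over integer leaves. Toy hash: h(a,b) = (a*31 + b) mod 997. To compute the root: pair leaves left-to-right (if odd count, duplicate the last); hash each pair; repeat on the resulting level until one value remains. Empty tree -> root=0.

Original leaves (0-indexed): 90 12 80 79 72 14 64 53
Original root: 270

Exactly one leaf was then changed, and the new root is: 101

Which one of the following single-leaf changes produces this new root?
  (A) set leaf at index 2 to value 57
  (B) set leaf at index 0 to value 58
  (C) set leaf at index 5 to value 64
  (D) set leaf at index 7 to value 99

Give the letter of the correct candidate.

Original leaves: [90, 12, 80, 79, 72, 14, 64, 53]
Target new root: 101
Try each candidate change and compute the resulting root:
Candidate A: set leaf[2] = 57 -> leaves = [90, 12, 57, 79, 72, 14, 64, 53]
  L0: [90, 12, 57, 79, 72, 14, 64, 53]
  L1: h(90,12)=(90*31+12)%997=808 h(57,79)=(57*31+79)%997=849 h(72,14)=(72*31+14)%997=252 h(64,53)=(64*31+53)%997=43 -> [808, 849, 252, 43]
  L2: h(808,849)=(808*31+849)%997=972 h(252,43)=(252*31+43)%997=876 -> [972, 876]
  L3: h(972,876)=(972*31+876)%997=101 -> [101]
  root = 101 == target 101  ** MATCH **
Candidate B: set leaf[0] = 58 -> leaves = [58, 12, 80, 79, 72, 14, 64, 53]
  L0: [58, 12, 80, 79, 72, 14, 64, 53]
  L1: h(58,12)=(58*31+12)%997=813 h(80,79)=(80*31+79)%997=565 h(72,14)=(72*31+14)%997=252 h(64,53)=(64*31+53)%997=43 -> [813, 565, 252, 43]
  L2: h(813,565)=(813*31+565)%997=843 h(252,43)=(252*31+43)%997=876 -> [843, 876]
  L3: h(843,876)=(843*31+876)%997=90 -> [90]
  root = 90 != target 101
Candidate C: set leaf[5] = 64 -> leaves = [90, 12, 80, 79, 72, 64, 64, 53]
  L0: [90, 12, 80, 79, 72, 64, 64, 53]
  L1: h(90,12)=(90*31+12)%997=808 h(80,79)=(80*31+79)%997=565 h(72,64)=(72*31+64)%997=302 h(64,53)=(64*31+53)%997=43 -> [808, 565, 302, 43]
  L2: h(808,565)=(808*31+565)%997=688 h(302,43)=(302*31+43)%997=432 -> [688, 432]
  L3: h(688,432)=(688*31+432)%997=823 -> [823]
  root = 823 != target 101
Candidate D: set leaf[7] = 99 -> leaves = [90, 12, 80, 79, 72, 14, 64, 99]
  L0: [90, 12, 80, 79, 72, 14, 64, 99]
  L1: h(90,12)=(90*31+12)%997=808 h(80,79)=(80*31+79)%997=565 h(72,14)=(72*31+14)%997=252 h(64,99)=(64*31+99)%997=89 -> [808, 565, 252, 89]
  L2: h(808,565)=(808*31+565)%997=688 h(252,89)=(252*31+89)%997=922 -> [688, 922]
  L3: h(688,922)=(688*31+922)%997=316 -> [316]
  root = 316 != target 101
Candidate A produces the target root.

Answer: A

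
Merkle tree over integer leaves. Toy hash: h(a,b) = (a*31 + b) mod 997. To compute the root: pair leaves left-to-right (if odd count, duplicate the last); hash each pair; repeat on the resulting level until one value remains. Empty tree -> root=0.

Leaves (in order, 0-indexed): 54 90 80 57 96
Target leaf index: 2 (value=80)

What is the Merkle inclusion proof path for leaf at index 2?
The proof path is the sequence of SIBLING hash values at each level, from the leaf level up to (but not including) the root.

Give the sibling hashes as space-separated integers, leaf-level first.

Answer: 57 767 598

Derivation:
L0 (leaves): [54, 90, 80, 57, 96], target index=2
L1: h(54,90)=(54*31+90)%997=767 [pair 0] h(80,57)=(80*31+57)%997=543 [pair 1] h(96,96)=(96*31+96)%997=81 [pair 2] -> [767, 543, 81]
  Sibling for proof at L0: 57
L2: h(767,543)=(767*31+543)%997=392 [pair 0] h(81,81)=(81*31+81)%997=598 [pair 1] -> [392, 598]
  Sibling for proof at L1: 767
L3: h(392,598)=(392*31+598)%997=786 [pair 0] -> [786]
  Sibling for proof at L2: 598
Root: 786
Proof path (sibling hashes from leaf to root): [57, 767, 598]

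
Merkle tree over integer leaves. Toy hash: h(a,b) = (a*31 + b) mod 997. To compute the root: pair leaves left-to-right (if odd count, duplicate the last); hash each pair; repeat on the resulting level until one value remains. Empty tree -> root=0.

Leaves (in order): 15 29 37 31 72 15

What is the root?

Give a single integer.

L0: [15, 29, 37, 31, 72, 15]
L1: h(15,29)=(15*31+29)%997=494 h(37,31)=(37*31+31)%997=181 h(72,15)=(72*31+15)%997=253 -> [494, 181, 253]
L2: h(494,181)=(494*31+181)%997=540 h(253,253)=(253*31+253)%997=120 -> [540, 120]
L3: h(540,120)=(540*31+120)%997=908 -> [908]

Answer: 908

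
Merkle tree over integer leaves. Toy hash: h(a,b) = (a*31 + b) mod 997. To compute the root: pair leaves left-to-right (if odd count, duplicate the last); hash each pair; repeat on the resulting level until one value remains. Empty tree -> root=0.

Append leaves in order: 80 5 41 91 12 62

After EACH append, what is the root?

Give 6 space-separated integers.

After append 80 (leaves=[80]):
  L0: [80]
  root=80
After append 5 (leaves=[80, 5]):
  L0: [80, 5]
  L1: h(80,5)=(80*31+5)%997=491 -> [491]
  root=491
After append 41 (leaves=[80, 5, 41]):
  L0: [80, 5, 41]
  L1: h(80,5)=(80*31+5)%997=491 h(41,41)=(41*31+41)%997=315 -> [491, 315]
  L2: h(491,315)=(491*31+315)%997=581 -> [581]
  root=581
After append 91 (leaves=[80, 5, 41, 91]):
  L0: [80, 5, 41, 91]
  L1: h(80,5)=(80*31+5)%997=491 h(41,91)=(41*31+91)%997=365 -> [491, 365]
  L2: h(491,365)=(491*31+365)%997=631 -> [631]
  root=631
After append 12 (leaves=[80, 5, 41, 91, 12]):
  L0: [80, 5, 41, 91, 12]
  L1: h(80,5)=(80*31+5)%997=491 h(41,91)=(41*31+91)%997=365 h(12,12)=(12*31+12)%997=384 -> [491, 365, 384]
  L2: h(491,365)=(491*31+365)%997=631 h(384,384)=(384*31+384)%997=324 -> [631, 324]
  L3: h(631,324)=(631*31+324)%997=942 -> [942]
  root=942
After append 62 (leaves=[80, 5, 41, 91, 12, 62]):
  L0: [80, 5, 41, 91, 12, 62]
  L1: h(80,5)=(80*31+5)%997=491 h(41,91)=(41*31+91)%997=365 h(12,62)=(12*31+62)%997=434 -> [491, 365, 434]
  L2: h(491,365)=(491*31+365)%997=631 h(434,434)=(434*31+434)%997=927 -> [631, 927]
  L3: h(631,927)=(631*31+927)%997=548 -> [548]
  root=548

Answer: 80 491 581 631 942 548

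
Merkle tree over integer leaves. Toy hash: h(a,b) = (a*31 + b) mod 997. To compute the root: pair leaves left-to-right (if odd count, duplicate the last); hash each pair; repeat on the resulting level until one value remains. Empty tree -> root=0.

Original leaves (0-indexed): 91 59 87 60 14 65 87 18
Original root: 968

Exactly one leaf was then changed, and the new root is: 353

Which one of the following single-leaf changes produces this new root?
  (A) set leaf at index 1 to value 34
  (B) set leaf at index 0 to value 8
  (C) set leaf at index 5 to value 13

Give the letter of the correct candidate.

Answer: C

Derivation:
Original leaves: [91, 59, 87, 60, 14, 65, 87, 18]
Target new root: 353
Try each candidate change and compute the resulting root:
Candidate A: set leaf[1] = 34 -> leaves = [91, 34, 87, 60, 14, 65, 87, 18]
  L0: [91, 34, 87, 60, 14, 65, 87, 18]
  L1: h(91,34)=(91*31+34)%997=861 h(87,60)=(87*31+60)%997=763 h(14,65)=(14*31+65)%997=499 h(87,18)=(87*31+18)%997=721 -> [861, 763, 499, 721]
  L2: h(861,763)=(861*31+763)%997=535 h(499,721)=(499*31+721)%997=238 -> [535, 238]
  L3: h(535,238)=(535*31+238)%997=871 -> [871]
  root = 871 != target 353
Candidate B: set leaf[0] = 8 -> leaves = [8, 59, 87, 60, 14, 65, 87, 18]
  L0: [8, 59, 87, 60, 14, 65, 87, 18]
  L1: h(8,59)=(8*31+59)%997=307 h(87,60)=(87*31+60)%997=763 h(14,65)=(14*31+65)%997=499 h(87,18)=(87*31+18)%997=721 -> [307, 763, 499, 721]
  L2: h(307,763)=(307*31+763)%997=310 h(499,721)=(499*31+721)%997=238 -> [310, 238]
  L3: h(310,238)=(310*31+238)%997=875 -> [875]
  root = 875 != target 353
Candidate C: set leaf[5] = 13 -> leaves = [91, 59, 87, 60, 14, 13, 87, 18]
  L0: [91, 59, 87, 60, 14, 13, 87, 18]
  L1: h(91,59)=(91*31+59)%997=886 h(87,60)=(87*31+60)%997=763 h(14,13)=(14*31+13)%997=447 h(87,18)=(87*31+18)%997=721 -> [886, 763, 447, 721]
  L2: h(886,763)=(886*31+763)%997=313 h(447,721)=(447*31+721)%997=620 -> [313, 620]
  L3: h(313,620)=(313*31+620)%997=353 -> [353]
  root = 353 == target 353  ** MATCH **
Candidate C produces the target root.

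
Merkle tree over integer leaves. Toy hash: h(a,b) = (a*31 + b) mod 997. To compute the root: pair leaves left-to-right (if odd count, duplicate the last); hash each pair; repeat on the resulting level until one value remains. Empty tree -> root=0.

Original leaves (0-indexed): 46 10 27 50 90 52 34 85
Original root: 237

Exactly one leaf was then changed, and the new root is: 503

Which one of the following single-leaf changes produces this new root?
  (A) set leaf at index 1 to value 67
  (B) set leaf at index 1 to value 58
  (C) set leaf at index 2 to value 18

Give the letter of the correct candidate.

Answer: B

Derivation:
Original leaves: [46, 10, 27, 50, 90, 52, 34, 85]
Target new root: 503
Try each candidate change and compute the resulting root:
Candidate A: set leaf[1] = 67 -> leaves = [46, 67, 27, 50, 90, 52, 34, 85]
  L0: [46, 67, 27, 50, 90, 52, 34, 85]
  L1: h(46,67)=(46*31+67)%997=496 h(27,50)=(27*31+50)%997=887 h(90,52)=(90*31+52)%997=848 h(34,85)=(34*31+85)%997=142 -> [496, 887, 848, 142]
  L2: h(496,887)=(496*31+887)%997=311 h(848,142)=(848*31+142)%997=508 -> [311, 508]
  L3: h(311,508)=(311*31+508)%997=179 -> [179]
  root = 179 != target 503
Candidate B: set leaf[1] = 58 -> leaves = [46, 58, 27, 50, 90, 52, 34, 85]
  L0: [46, 58, 27, 50, 90, 52, 34, 85]
  L1: h(46,58)=(46*31+58)%997=487 h(27,50)=(27*31+50)%997=887 h(90,52)=(90*31+52)%997=848 h(34,85)=(34*31+85)%997=142 -> [487, 887, 848, 142]
  L2: h(487,887)=(487*31+887)%997=32 h(848,142)=(848*31+142)%997=508 -> [32, 508]
  L3: h(32,508)=(32*31+508)%997=503 -> [503]
  root = 503 == target 503  ** MATCH **
Candidate C: set leaf[2] = 18 -> leaves = [46, 10, 18, 50, 90, 52, 34, 85]
  L0: [46, 10, 18, 50, 90, 52, 34, 85]
  L1: h(46,10)=(46*31+10)%997=439 h(18,50)=(18*31+50)%997=608 h(90,52)=(90*31+52)%997=848 h(34,85)=(34*31+85)%997=142 -> [439, 608, 848, 142]
  L2: h(439,608)=(439*31+608)%997=259 h(848,142)=(848*31+142)%997=508 -> [259, 508]
  L3: h(259,508)=(259*31+508)%997=561 -> [561]
  root = 561 != target 503
Candidate B produces the target root.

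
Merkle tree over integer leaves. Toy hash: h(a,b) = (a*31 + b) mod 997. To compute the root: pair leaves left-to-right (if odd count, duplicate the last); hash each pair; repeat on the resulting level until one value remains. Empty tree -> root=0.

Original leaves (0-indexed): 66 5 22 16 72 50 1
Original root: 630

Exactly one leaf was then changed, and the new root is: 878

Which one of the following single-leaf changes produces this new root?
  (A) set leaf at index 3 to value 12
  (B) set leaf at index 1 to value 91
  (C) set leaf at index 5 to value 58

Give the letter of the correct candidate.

Answer: C

Derivation:
Original leaves: [66, 5, 22, 16, 72, 50, 1]
Target new root: 878
Try each candidate change and compute the resulting root:
Candidate A: set leaf[3] = 12 -> leaves = [66, 5, 22, 12, 72, 50, 1]
  L0: [66, 5, 22, 12, 72, 50, 1]
  L1: h(66,5)=(66*31+5)%997=57 h(22,12)=(22*31+12)%997=694 h(72,50)=(72*31+50)%997=288 h(1,1)=(1*31+1)%997=32 -> [57, 694, 288, 32]
  L2: h(57,694)=(57*31+694)%997=467 h(288,32)=(288*31+32)%997=984 -> [467, 984]
  L3: h(467,984)=(467*31+984)%997=506 -> [506]
  root = 506 != target 878
Candidate B: set leaf[1] = 91 -> leaves = [66, 91, 22, 16, 72, 50, 1]
  L0: [66, 91, 22, 16, 72, 50, 1]
  L1: h(66,91)=(66*31+91)%997=143 h(22,16)=(22*31+16)%997=698 h(72,50)=(72*31+50)%997=288 h(1,1)=(1*31+1)%997=32 -> [143, 698, 288, 32]
  L2: h(143,698)=(143*31+698)%997=146 h(288,32)=(288*31+32)%997=984 -> [146, 984]
  L3: h(146,984)=(146*31+984)%997=525 -> [525]
  root = 525 != target 878
Candidate C: set leaf[5] = 58 -> leaves = [66, 5, 22, 16, 72, 58, 1]
  L0: [66, 5, 22, 16, 72, 58, 1]
  L1: h(66,5)=(66*31+5)%997=57 h(22,16)=(22*31+16)%997=698 h(72,58)=(72*31+58)%997=296 h(1,1)=(1*31+1)%997=32 -> [57, 698, 296, 32]
  L2: h(57,698)=(57*31+698)%997=471 h(296,32)=(296*31+32)%997=235 -> [471, 235]
  L3: h(471,235)=(471*31+235)%997=878 -> [878]
  root = 878 == target 878  ** MATCH **
Candidate C produces the target root.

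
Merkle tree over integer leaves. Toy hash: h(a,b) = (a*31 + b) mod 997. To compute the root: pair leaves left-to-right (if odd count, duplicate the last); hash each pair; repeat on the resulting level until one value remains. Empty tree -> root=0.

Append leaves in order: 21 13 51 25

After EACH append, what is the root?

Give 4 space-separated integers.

Answer: 21 664 282 256

Derivation:
After append 21 (leaves=[21]):
  L0: [21]
  root=21
After append 13 (leaves=[21, 13]):
  L0: [21, 13]
  L1: h(21,13)=(21*31+13)%997=664 -> [664]
  root=664
After append 51 (leaves=[21, 13, 51]):
  L0: [21, 13, 51]
  L1: h(21,13)=(21*31+13)%997=664 h(51,51)=(51*31+51)%997=635 -> [664, 635]
  L2: h(664,635)=(664*31+635)%997=282 -> [282]
  root=282
After append 25 (leaves=[21, 13, 51, 25]):
  L0: [21, 13, 51, 25]
  L1: h(21,13)=(21*31+13)%997=664 h(51,25)=(51*31+25)%997=609 -> [664, 609]
  L2: h(664,609)=(664*31+609)%997=256 -> [256]
  root=256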